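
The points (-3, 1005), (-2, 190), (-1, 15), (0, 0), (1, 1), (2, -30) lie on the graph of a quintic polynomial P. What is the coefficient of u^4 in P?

Write P(u) = au^5 + bu^4 + cu^3 + du^2 + eu + k. Substituting each data point gives a linear system:
  -243a + 81b - 27c + 9d - 3e + k = 1005
  -32a + 16b - 8c + 4d - 2e + k = 190
  -a + b - c + d - e + k = 15
  k = 0
  a + b + c + d + e + k = 1
  32a + 16b + 8c + 4d + 2e + k = -30
Solving the system yields a = -2, b = 4, c = -6, d = 4, e = 1, k = 0.
So P(u) = -2u⁵ + 4u⁴ - 6u³ + 4u² + u.
The coefficient of u^4 is 4.

4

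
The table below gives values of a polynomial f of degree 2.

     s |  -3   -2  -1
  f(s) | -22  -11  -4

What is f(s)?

f(s) = -2s^2 + s - 1

Write f(s) = as^2 + bs + c. Substituting each data point gives a linear system:
  9a - 3b + c = -22
  4a - 2b + c = -11
  a - b + c = -4
Solving the system yields a = -2, b = 1, c = -1.
So f(s) = -2s^2 + s - 1.
Check: f(-3) = -22. ✓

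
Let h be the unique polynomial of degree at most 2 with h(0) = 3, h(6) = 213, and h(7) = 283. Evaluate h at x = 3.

63

Write h(x) = ax^2 + bx + c. Substituting each data point gives a linear system:
  c = 3
  36a + 6b + c = 213
  49a + 7b + c = 283
Solving the system yields a = 5, b = 5, c = 3.
So h(x) = 5x^2 + 5x + 3.
Then h(3) = 63.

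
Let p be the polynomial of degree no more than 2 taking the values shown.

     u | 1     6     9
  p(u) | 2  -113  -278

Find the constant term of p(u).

1

Write p(u) = au^2 + bu + c. Substituting each data point gives a linear system:
  a + b + c = 2
  36a + 6b + c = -113
  81a + 9b + c = -278
Solving the system yields a = -4, b = 5, c = 1.
So p(u) = -4u^2 + 5u + 1.
The constant term is 1.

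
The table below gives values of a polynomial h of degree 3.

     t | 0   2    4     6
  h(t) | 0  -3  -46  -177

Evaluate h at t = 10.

Forward differences of the values at t = 0, 2, 4, 6:
  h  : 0  -3  -46  -177
  Δ  : -3  -43  -131
  Δ^2: -40  -88
  Δ^3: -48
The third differences are constant, confirming degree 3.
Interpolating (Newton forward form) and evaluating at t = 10 gives h(10) = -895.

-895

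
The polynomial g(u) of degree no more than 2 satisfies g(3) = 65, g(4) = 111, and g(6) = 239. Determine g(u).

Using the Lagrange interpolation formula with nodes 3, 4, 6:
  L_0(u) = (u - 4)(u - 6) / 3
  L_1(u) = (u - 3)(u - 6) / -2
  L_2(u) = (u - 3)(u - 4) / 6
Then g(u) = 65·L_0(u) + 111·L_1(u) + 239·L_2(u).
Expanding and collecting terms gives g(u) = 6u^2 + 4u - 1.
Check: g(6) = 239. ✓

g(u) = 6u^2 + 4u - 1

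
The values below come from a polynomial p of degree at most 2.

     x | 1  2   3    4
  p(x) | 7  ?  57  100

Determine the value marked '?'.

On equispaced nodes a degree-2 polynomial has vanishing third forward difference, so
  - p(1) + 3·p(2) - 3·p(3) + p(4) = 0.
Substituting the known values and solving for p(2):
  3·p(2) = 78
  p(2) = 26.

26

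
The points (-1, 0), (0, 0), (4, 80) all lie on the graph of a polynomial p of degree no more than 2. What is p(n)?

Using the Lagrange interpolation formula with nodes -1, 0, 4:
  L_0(n) = n(n - 4) / 5
  L_1(n) = (n + 1)(n - 4) / -4
  L_2(n) = (n + 1)n / 20
Then p(n) = 0·L_0(n) + 0·L_1(n) + 80·L_2(n).
Expanding and collecting terms gives p(n) = 4n^2 + 4n.
Check: p(0) = 0. ✓

p(n) = 4n^2 + 4n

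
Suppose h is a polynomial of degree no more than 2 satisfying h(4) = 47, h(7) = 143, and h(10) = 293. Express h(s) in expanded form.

h(s) = 3s^2 - s + 3

Using the Lagrange interpolation formula with nodes 4, 7, 10:
  L_0(s) = (s - 7)(s - 10) / 18
  L_1(s) = (s - 4)(s - 10) / -9
  L_2(s) = (s - 4)(s - 7) / 18
Then h(s) = 47·L_0(s) + 143·L_1(s) + 293·L_2(s).
Expanding and collecting terms gives h(s) = 3s^2 - s + 3.
Check: h(10) = 293. ✓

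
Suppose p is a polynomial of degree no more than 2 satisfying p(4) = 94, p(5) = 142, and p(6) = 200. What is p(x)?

Write p(x) = ax^2 + bx + c. Substituting each data point gives a linear system:
  16a + 4b + c = 94
  25a + 5b + c = 142
  36a + 6b + c = 200
Solving the system yields a = 5, b = 3, c = 2.
So p(x) = 5x² + 3x + 2.
Check: p(5) = 142. ✓

p(x) = 5x^2 + 3x + 2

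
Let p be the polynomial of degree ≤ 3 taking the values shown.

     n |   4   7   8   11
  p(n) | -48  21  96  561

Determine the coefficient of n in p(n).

Write p(n) = an^3 + bn^2 + cn + d. Substituting each data point gives a linear system:
  64a + 16b + 4c + d = -48
  343a + 49b + 7c + d = 21
  512a + 64b + 8c + d = 96
  1331a + 121b + 11c + d = 561
Solving the system yields a = 1, b = -6, c = -4, d = 0.
So p(n) = n^3 - 6n^2 - 4n.
The coefficient of n is -4.

-4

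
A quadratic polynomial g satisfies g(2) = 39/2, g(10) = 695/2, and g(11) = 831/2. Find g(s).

g(s) = 3s^2 + 5s - 5/2

Using the Lagrange interpolation formula with nodes 2, 10, 11:
  L_0(s) = (s - 10)(s - 11) / 72
  L_1(s) = (s - 2)(s - 11) / -8
  L_2(s) = (s - 2)(s - 10) / 9
Then g(s) = 39/2·L_0(s) + 695/2·L_1(s) + 831/2·L_2(s).
Expanding and collecting terms gives g(s) = 3s^2 + 5s - 5/2.
Check: g(11) = 831/2. ✓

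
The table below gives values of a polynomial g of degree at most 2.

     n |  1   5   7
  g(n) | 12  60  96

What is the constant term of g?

5

Write g(n) = an^2 + bn + c. Substituting each data point gives a linear system:
  a + b + c = 12
  25a + 5b + c = 60
  49a + 7b + c = 96
Solving the system yields a = 1, b = 6, c = 5.
So g(n) = n^2 + 6n + 5.
The constant term is 5.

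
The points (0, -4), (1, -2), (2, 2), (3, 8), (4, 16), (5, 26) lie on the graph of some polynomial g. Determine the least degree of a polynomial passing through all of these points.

2

Forward differences of the values at s = 0, 1, 2, 3, 4, 5:
  g  : -4  -2  2  8  16  26
  Δ  : 2  4  6  8  10
  Δ^2: 2  2  2  2
  Δ^3: 0  0  0
  Δ^4: 0  0
  Δ^5: 0
The second differences are constant (2) and nonzero, while all higher differences vanish, so the minimal degree is 2.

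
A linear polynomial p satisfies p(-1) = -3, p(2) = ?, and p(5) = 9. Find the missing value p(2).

3

On equispaced nodes a degree-1 polynomial has vanishing second forward difference, so
  p(-1) - 2·p(2) + p(5) = 0.
Substituting the known values and solving for p(2):
  -2·p(2) = -6
  p(2) = 3.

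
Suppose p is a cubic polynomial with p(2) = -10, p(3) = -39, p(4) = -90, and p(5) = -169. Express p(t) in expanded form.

p(t) = -t^3 - 2t^2 + 6

Write p(t) = at^3 + bt^2 + ct + d. Substituting each data point gives a linear system:
  8a + 4b + 2c + d = -10
  27a + 9b + 3c + d = -39
  64a + 16b + 4c + d = -90
  125a + 25b + 5c + d = -169
Solving the system yields a = -1, b = -2, c = 0, d = 6.
So p(t) = -t^3 - 2t^2 + 6.
Check: p(5) = -169. ✓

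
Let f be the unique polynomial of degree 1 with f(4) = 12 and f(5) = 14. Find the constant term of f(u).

4

Write f(u) = au + b. Substituting each data point gives a linear system:
  4a + b = 12
  5a + b = 14
Solving the system yields a = 2, b = 4.
So f(u) = 2u + 4.
The constant term is 4.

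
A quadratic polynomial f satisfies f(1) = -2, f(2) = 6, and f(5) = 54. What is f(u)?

f(u) = 2u^2 + 2u - 6

Write f(u) = au^2 + bu + c. Substituting each data point gives a linear system:
  a + b + c = -2
  4a + 2b + c = 6
  25a + 5b + c = 54
Solving the system yields a = 2, b = 2, c = -6.
So f(u) = 2u^2 + 2u - 6.
Check: f(1) = -2. ✓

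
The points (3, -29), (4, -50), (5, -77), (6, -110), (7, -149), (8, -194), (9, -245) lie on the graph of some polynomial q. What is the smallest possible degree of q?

Forward differences of the values at u = 3, 4, 5, 6, 7, 8, 9:
  q  : -29  -50  -77  -110  -149  -194  -245
  Δ  : -21  -27  -33  -39  -45  -51
  Δ^2: -6  -6  -6  -6  -6
  Δ^3: 0  0  0  0
  Δ^4: 0  0  0
  Δ^5: 0  0
  Δ^6: 0
The second differences are constant (-6) and nonzero, while all higher differences vanish, so the minimal degree is 2.

2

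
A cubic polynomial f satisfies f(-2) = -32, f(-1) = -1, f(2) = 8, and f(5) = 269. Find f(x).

f(x) = 3x^3 - 4x^2 - 2x + 4

Write f(x) = ax^3 + bx^2 + cx + d. Substituting each data point gives a linear system:
  -8a + 4b - 2c + d = -32
  -a + b - c + d = -1
  8a + 4b + 2c + d = 8
  125a + 25b + 5c + d = 269
Solving the system yields a = 3, b = -4, c = -2, d = 4.
So f(x) = 3x³ - 4x² - 2x + 4.
Check: f(-1) = -1. ✓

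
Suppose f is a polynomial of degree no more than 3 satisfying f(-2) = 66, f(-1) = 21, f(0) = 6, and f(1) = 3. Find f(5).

-249

Write f(s) = as^3 + bs^2 + cs + d. Substituting each data point gives a linear system:
  -8a + 4b - 2c + d = 66
  -a + b - c + d = 21
  d = 6
  a + b + c + d = 3
Solving the system yields a = -3, b = 6, c = -6, d = 6.
So f(s) = -3s^3 + 6s^2 - 6s + 6.
Then f(5) = -249.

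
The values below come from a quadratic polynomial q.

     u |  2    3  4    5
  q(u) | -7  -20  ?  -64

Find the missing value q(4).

-39

The 3 known points determine the degree-2 polynomial uniquely.
Write q(u) = au^2 + bu + c. Substituting each data point gives a linear system:
  4a + 2b + c = -7
  9a + 3b + c = -20
  25a + 5b + c = -64
Solving the system yields a = -3, b = 2, c = 1.
So q(u) = -3u^2 + 2u + 1.
Then q(4) = -39.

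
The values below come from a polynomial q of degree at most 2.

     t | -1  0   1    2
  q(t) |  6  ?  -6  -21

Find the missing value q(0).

The 3 known points determine the degree-2 polynomial uniquely.
Write q(t) = at^2 + bt + c. Substituting each data point gives a linear system:
  a - b + c = 6
  a + b + c = -6
  4a + 2b + c = -21
Solving the system yields a = -3, b = -6, c = 3.
So q(t) = -3t² - 6t + 3.
Then q(0) = 3.

3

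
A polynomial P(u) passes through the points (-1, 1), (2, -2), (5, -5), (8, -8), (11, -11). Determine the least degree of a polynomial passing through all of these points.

1

Forward differences of the values at u = -1, 2, 5, 8, 11:
  P  : 1  -2  -5  -8  -11
  Δ  : -3  -3  -3  -3
  Δ^2: 0  0  0
  Δ^3: 0  0
  Δ^4: 0
The first differences are constant (-3) and nonzero, while all higher differences vanish, so the minimal degree is 1.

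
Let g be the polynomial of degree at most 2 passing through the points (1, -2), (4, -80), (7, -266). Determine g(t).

g(t) = -6t^2 + 4t

Write g(t) = at^2 + bt + c. Substituting each data point gives a linear system:
  a + b + c = -2
  16a + 4b + c = -80
  49a + 7b + c = -266
Solving the system yields a = -6, b = 4, c = 0.
So g(t) = -6t^2 + 4t.
Check: g(4) = -80. ✓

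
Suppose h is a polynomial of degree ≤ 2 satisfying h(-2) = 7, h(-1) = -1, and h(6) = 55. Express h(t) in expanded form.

h(t) = 2t^2 - 2t - 5

Using the Lagrange interpolation formula with nodes -2, -1, 6:
  L_0(t) = (t + 1)(t - 6) / 8
  L_1(t) = (t + 2)(t - 6) / -7
  L_2(t) = (t + 2)(t + 1) / 56
Then h(t) = 7·L_0(t) - 1·L_1(t) + 55·L_2(t).
Expanding and collecting terms gives h(t) = 2t² - 2t - 5.
Check: h(-1) = -1. ✓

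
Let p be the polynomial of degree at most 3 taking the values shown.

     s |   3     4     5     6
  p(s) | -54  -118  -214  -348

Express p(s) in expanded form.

p(s) = -s^3 - 4s^2 + s + 6

Using the Lagrange interpolation formula with nodes 3, 4, 5, 6:
  L_0(s) = (s - 4)(s - 5)(s - 6) / -6
  L_1(s) = (s - 3)(s - 5)(s - 6) / 2
  L_2(s) = (s - 3)(s - 4)(s - 6) / -2
  L_3(s) = (s - 3)(s - 4)(s - 5) / 6
Then p(s) = -54·L_0(s) - 118·L_1(s) - 214·L_2(s) - 348·L_3(s).
Expanding and collecting terms gives p(s) = -s^3 - 4s^2 + s + 6.
Check: p(5) = -214. ✓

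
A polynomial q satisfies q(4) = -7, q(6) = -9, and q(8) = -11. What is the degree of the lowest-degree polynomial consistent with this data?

1

Forward differences of the values at x = 4, 6, 8:
  q  : -7  -9  -11
  Δ  : -2  -2
  Δ^2: 0
The first differences are constant (-2) and nonzero, while all higher differences vanish, so the minimal degree is 1.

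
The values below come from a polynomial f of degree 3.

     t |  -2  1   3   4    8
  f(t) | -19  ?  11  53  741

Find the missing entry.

The 4 known points determine the degree-3 polynomial uniquely.
Write f(t) = at^3 + bt^2 + ct + d. Substituting each data point gives a linear system:
  -8a + 4b - 2c + d = -19
  27a + 9b + 3c + d = 11
  64a + 16b + 4c + d = 53
  512a + 64b + 8c + d = 741
Solving the system yields a = 2, b = -4, c = -4, d = 5.
So f(t) = 2t³ - 4t² - 4t + 5.
Then f(1) = -1.

-1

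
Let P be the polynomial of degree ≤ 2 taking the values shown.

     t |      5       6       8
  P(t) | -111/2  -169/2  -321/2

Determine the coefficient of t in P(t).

4

Write P(t) = at^2 + bt + c. Substituting each data point gives a linear system:
  25a + 5b + c = -111/2
  36a + 6b + c = -169/2
  64a + 8b + c = -321/2
Solving the system yields a = -3, b = 4, c = -1/2.
So P(t) = -3t^2 + 4t - 1/2.
The coefficient of t is 4.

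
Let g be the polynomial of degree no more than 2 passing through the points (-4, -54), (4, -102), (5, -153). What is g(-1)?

3

Using the Lagrange interpolation formula with nodes -4, 4, 5:
  L_0(t) = (t - 4)(t - 5) / 72
  L_1(t) = (t + 4)(t - 5) / -8
  L_2(t) = (t + 4)(t - 4) / 9
Then g(t) = -54·L_0(t) - 102·L_1(t) - 153·L_2(t).
Expanding and collecting terms gives g(t) = -5t^2 - 6t + 2.
Evaluating at t = -1: g(-1) = 3.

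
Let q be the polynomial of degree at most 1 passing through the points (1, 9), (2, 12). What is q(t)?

q(t) = 3t + 6

Write q(t) = at + b. Substituting each data point gives a linear system:
  a + b = 9
  2a + b = 12
Solving the system yields a = 3, b = 6.
So q(t) = 3t + 6.
Check: q(1) = 9. ✓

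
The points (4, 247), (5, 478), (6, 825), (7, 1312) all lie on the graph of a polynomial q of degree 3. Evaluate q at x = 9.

Write q(x) = ax^3 + bx^2 + cx + d. Substituting each data point gives a linear system:
  64a + 16b + 4c + d = 247
  125a + 25b + 5c + d = 478
  216a + 36b + 6c + d = 825
  343a + 49b + 7c + d = 1312
Solving the system yields a = 4, b = -2, c = 5, d = 3.
So q(x) = 4x^3 - 2x^2 + 5x + 3.
Then q(9) = 2802.

2802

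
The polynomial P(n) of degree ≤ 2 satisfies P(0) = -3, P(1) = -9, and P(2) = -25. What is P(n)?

Write P(n) = an^2 + bn + c. Substituting each data point gives a linear system:
  c = -3
  a + b + c = -9
  4a + 2b + c = -25
Solving the system yields a = -5, b = -1, c = -3.
So P(n) = -5n² - n - 3.
Check: P(2) = -25. ✓

P(n) = -5n^2 - n - 3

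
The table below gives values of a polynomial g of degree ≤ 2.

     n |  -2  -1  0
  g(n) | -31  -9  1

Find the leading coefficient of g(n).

Write g(n) = an^2 + bn + c. Substituting each data point gives a linear system:
  4a - 2b + c = -31
  a - b + c = -9
  c = 1
Solving the system yields a = -6, b = 4, c = 1.
So g(n) = -6n² + 4n + 1.
The leading coefficient is -6.

-6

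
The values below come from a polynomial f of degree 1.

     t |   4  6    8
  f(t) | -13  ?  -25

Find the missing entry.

-19

On equispaced nodes a degree-1 polynomial has vanishing second forward difference, so
  f(4) - 2·f(6) + f(8) = 0.
Substituting the known values and solving for f(6):
  -2·f(6) = 38
  f(6) = -19.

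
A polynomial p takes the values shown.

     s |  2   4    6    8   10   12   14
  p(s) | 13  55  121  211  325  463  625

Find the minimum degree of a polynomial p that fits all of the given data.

Forward differences of the values at s = 2, 4, 6, 8, 10, 12, 14:
  p  : 13  55  121  211  325  463  625
  Δ  : 42  66  90  114  138  162
  Δ^2: 24  24  24  24  24
  Δ^3: 0  0  0  0
  Δ^4: 0  0  0
  Δ^5: 0  0
  Δ^6: 0
The second differences are constant (24) and nonzero, while all higher differences vanish, so the minimal degree is 2.

2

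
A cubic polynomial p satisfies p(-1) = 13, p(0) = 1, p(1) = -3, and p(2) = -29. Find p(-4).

Write p(u) = au^3 + bu^2 + cu + d. Substituting each data point gives a linear system:
  -a + b - c + d = 13
  d = 1
  a + b + c + d = -3
  8a + 4b + 2c + d = -29
Solving the system yields a = -5, b = 4, c = -3, d = 1.
So p(u) = -5u^3 + 4u^2 - 3u + 1.
Then p(-4) = 397.

397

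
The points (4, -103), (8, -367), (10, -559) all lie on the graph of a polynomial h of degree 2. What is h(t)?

h(t) = -5t^2 - 6t + 1

Using the Lagrange interpolation formula with nodes 4, 8, 10:
  L_0(t) = (t - 8)(t - 10) / 24
  L_1(t) = (t - 4)(t - 10) / -8
  L_2(t) = (t - 4)(t - 8) / 12
Then h(t) = -103·L_0(t) - 367·L_1(t) - 559·L_2(t).
Expanding and collecting terms gives h(t) = -5t^2 - 6t + 1.
Check: h(4) = -103. ✓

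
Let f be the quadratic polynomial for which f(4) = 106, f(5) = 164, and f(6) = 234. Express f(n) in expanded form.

f(n) = 6n^2 + 4n - 6

Write f(n) = an^2 + bn + c. Substituting each data point gives a linear system:
  16a + 4b + c = 106
  25a + 5b + c = 164
  36a + 6b + c = 234
Solving the system yields a = 6, b = 4, c = -6.
So f(n) = 6n^2 + 4n - 6.
Check: f(5) = 164. ✓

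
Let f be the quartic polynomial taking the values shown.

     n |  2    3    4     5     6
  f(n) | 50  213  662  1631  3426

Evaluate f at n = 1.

Forward differences of the values at n = 2, 3, 4, 5, 6:
  f  : 50  213  662  1631  3426
  Δ  : 163  449  969  1795
  Δ^2: 286  520  826
  Δ^3: 234  306
  Δ^4: 72
The fourth differences are constant, confirming degree 4.
Interpolating (Newton forward form) and evaluating at n = 1 gives f(1) = 11.

11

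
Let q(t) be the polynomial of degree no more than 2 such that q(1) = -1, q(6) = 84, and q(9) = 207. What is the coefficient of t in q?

-4

Write q(t) = at^2 + bt + c. Substituting each data point gives a linear system:
  a + b + c = -1
  36a + 6b + c = 84
  81a + 9b + c = 207
Solving the system yields a = 3, b = -4, c = 0.
So q(t) = 3t^2 - 4t.
The coefficient of t is -4.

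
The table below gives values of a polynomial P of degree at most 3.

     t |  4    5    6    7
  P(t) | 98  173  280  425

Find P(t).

Write P(t) = at^3 + bt^2 + ct + d. Substituting each data point gives a linear system:
  64a + 16b + 4c + d = 98
  125a + 25b + 5c + d = 173
  216a + 36b + 6c + d = 280
  343a + 49b + 7c + d = 425
Solving the system yields a = 1, b = 1, c = 5, d = -2.
So P(t) = t^3 + t^2 + 5t - 2.
Check: P(5) = 173. ✓

P(t) = t^3 + t^2 + 5t - 2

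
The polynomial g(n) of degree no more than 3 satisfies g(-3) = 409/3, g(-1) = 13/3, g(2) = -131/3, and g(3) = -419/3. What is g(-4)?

967/3

Write g(n) = an^3 + bn^2 + cn + d. Substituting each data point gives a linear system:
  -27a + 9b - 3c + d = 409/3
  -a + b - c + d = 13/3
  8a + 4b + 2c + d = -131/3
  27a + 9b + 3c + d = -419/3
Solving the system yields a = -5, b = 0, c = -1, d = -5/3.
So g(n) = -5n³ - n - 5/3.
Then g(-4) = 967/3.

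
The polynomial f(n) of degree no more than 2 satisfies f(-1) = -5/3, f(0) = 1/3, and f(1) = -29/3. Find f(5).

Using the Lagrange interpolation formula with nodes -1, 0, 1:
  L_0(n) = n(n - 1) / 2
  L_1(n) = (n + 1)(n - 1) / -1
  L_2(n) = (n + 1)n / 2
Then f(n) = -5/3·L_0(n) + 1/3·L_1(n) - 29/3·L_2(n).
Expanding and collecting terms gives f(n) = -6n² - 4n + 1/3.
Evaluating at n = 5: f(5) = -509/3.

-509/3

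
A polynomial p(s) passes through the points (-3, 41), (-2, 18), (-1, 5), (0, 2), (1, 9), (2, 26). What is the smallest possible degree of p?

Forward differences of the values at s = -3, -2, -1, 0, 1, 2:
  p  : 41  18  5  2  9  26
  Δ  : -23  -13  -3  7  17
  Δ^2: 10  10  10  10
  Δ^3: 0  0  0
  Δ^4: 0  0
  Δ^5: 0
The second differences are constant (10) and nonzero, while all higher differences vanish, so the minimal degree is 2.

2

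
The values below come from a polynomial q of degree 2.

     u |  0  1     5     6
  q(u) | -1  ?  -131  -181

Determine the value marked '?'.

The 3 known points determine the degree-2 polynomial uniquely.
Write q(u) = au^2 + bu + c. Substituting each data point gives a linear system:
  c = -1
  25a + 5b + c = -131
  36a + 6b + c = -181
Solving the system yields a = -4, b = -6, c = -1.
So q(u) = -4u² - 6u - 1.
Then q(1) = -11.

-11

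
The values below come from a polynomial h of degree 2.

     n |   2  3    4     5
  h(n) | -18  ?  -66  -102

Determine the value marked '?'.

On equispaced nodes a degree-2 polynomial has vanishing third forward difference, so
  - h(2) + 3·h(3) - 3·h(4) + h(5) = 0.
Substituting the known values and solving for h(3):
  3·h(3) = -114
  h(3) = -38.

-38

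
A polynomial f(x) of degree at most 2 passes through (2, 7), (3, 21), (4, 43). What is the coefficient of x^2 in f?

4

Write f(x) = ax^2 + bx + c. Substituting each data point gives a linear system:
  4a + 2b + c = 7
  9a + 3b + c = 21
  16a + 4b + c = 43
Solving the system yields a = 4, b = -6, c = 3.
So f(x) = 4x^2 - 6x + 3.
The leading coefficient is 4.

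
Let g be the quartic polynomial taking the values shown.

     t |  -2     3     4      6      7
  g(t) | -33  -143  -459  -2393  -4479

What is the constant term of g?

Write g(t) = at^4 + bt^3 + ct^2 + dt + e. Substituting each data point gives a linear system:
  16a - 8b + 4c - 2d + e = -33
  81a + 27b + 9c + 3d + e = -143
  256a + 64b + 16c + 4d + e = -459
  1296a + 216b + 36c + 6d + e = -2393
  2401a + 343b + 49c + 7d + e = -4479
Solving the system yields a = -2, b = 1, c = 0, d = -3, e = 1.
So g(t) = -2t^4 + t^3 - 3t + 1.
The constant term is 1.

1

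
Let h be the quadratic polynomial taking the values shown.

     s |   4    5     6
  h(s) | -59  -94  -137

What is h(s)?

Using the Lagrange interpolation formula with nodes 4, 5, 6:
  L_0(s) = (s - 5)(s - 6) / 2
  L_1(s) = (s - 4)(s - 6) / -1
  L_2(s) = (s - 4)(s - 5) / 2
Then h(s) = -59·L_0(s) - 94·L_1(s) - 137·L_2(s).
Expanding and collecting terms gives h(s) = -4s² + s + 1.
Check: h(4) = -59. ✓

h(s) = -4s^2 + s + 1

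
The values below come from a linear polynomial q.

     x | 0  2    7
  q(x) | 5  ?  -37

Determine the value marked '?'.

The 2 known points determine the degree-1 polynomial uniquely.
Write q(x) = ax + b. Substituting each data point gives a linear system:
  b = 5
  7a + b = -37
Solving the system yields a = -6, b = 5.
So q(x) = -6x + 5.
Then q(2) = -7.

-7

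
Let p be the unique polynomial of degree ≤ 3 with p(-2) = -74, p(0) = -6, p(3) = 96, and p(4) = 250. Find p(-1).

-20

Using the Lagrange interpolation formula with nodes -2, 0, 3, 4:
  L_0(s) = s(s - 3)(s - 4) / -60
  L_1(s) = (s + 2)(s - 3)(s - 4) / 24
  L_2(s) = (s + 2)s(s - 4) / -15
  L_3(s) = (s + 2)s(s - 3) / 24
Then p(s) = -74·L_0(s) - 6·L_1(s) + 96·L_2(s) + 250·L_3(s).
Expanding and collecting terms gives p(s) = 5s^3 - 5s^2 + 4s - 6.
Evaluating at s = -1: p(-1) = -20.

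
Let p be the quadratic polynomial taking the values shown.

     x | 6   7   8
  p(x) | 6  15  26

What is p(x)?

p(x) = x^2 - 4x - 6

Using the Lagrange interpolation formula with nodes 6, 7, 8:
  L_0(x) = (x - 7)(x - 8) / 2
  L_1(x) = (x - 6)(x - 8) / -1
  L_2(x) = (x - 6)(x - 7) / 2
Then p(x) = 6·L_0(x) + 15·L_1(x) + 26·L_2(x).
Expanding and collecting terms gives p(x) = x² - 4x - 6.
Check: p(8) = 26. ✓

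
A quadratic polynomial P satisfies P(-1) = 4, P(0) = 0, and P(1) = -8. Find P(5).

-80

Forward differences of the values at n = -1, 0, 1:
  P  : 4  0  -8
  Δ  : -4  -8
  Δ^2: -4
The second differences are constant, confirming degree 2.
Interpolating (Newton forward form) and evaluating at n = 5 gives P(5) = -80.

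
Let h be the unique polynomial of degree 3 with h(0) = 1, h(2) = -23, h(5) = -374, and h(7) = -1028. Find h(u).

Write h(u) = au^3 + bu^2 + cu + d. Substituting each data point gives a linear system:
  d = 1
  8a + 4b + 2c + d = -23
  125a + 25b + 5c + d = -374
  343a + 49b + 7c + d = -1028
Solving the system yields a = -3, b = 0, c = 0, d = 1.
So h(u) = -3u^3 + 1.
Check: h(5) = -374. ✓

h(u) = -3u^3 + 1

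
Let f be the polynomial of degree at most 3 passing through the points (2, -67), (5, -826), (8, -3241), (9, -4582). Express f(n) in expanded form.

Using the Lagrange interpolation formula with nodes 2, 5, 8, 9:
  L_0(n) = (n - 5)(n - 8)(n - 9) / -126
  L_1(n) = (n - 2)(n - 8)(n - 9) / 36
  L_2(n) = (n - 2)(n - 5)(n - 9) / -18
  L_3(n) = (n - 2)(n - 5)(n - 8) / 28
Then f(n) = -67·L_0(n) - 826·L_1(n) - 3241·L_2(n) - 4582·L_3(n).
Expanding and collecting terms gives f(n) = -6n^3 - 2n^2 - 5n - 1.
Check: f(8) = -3241. ✓

f(n) = -6n^3 - 2n^2 - 5n - 1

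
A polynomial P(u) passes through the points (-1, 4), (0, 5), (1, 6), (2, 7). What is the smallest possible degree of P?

Forward differences of the values at u = -1, 0, 1, 2:
  P  : 4  5  6  7
  Δ  : 1  1  1
  Δ^2: 0  0
  Δ^3: 0
The first differences are constant (1) and nonzero, while all higher differences vanish, so the minimal degree is 1.

1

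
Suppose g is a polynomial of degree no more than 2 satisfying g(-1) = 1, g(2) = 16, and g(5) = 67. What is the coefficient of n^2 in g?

Write g(n) = an^2 + bn + c. Substituting each data point gives a linear system:
  a - b + c = 1
  4a + 2b + c = 16
  25a + 5b + c = 67
Solving the system yields a = 2, b = 3, c = 2.
So g(n) = 2n^2 + 3n + 2.
The leading coefficient is 2.

2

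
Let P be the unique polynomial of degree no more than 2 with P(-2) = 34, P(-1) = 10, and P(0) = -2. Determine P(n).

Write P(n) = an^2 + bn + c. Substituting each data point gives a linear system:
  4a - 2b + c = 34
  a - b + c = 10
  c = -2
Solving the system yields a = 6, b = -6, c = -2.
So P(n) = 6n² - 6n - 2.
Check: P(-1) = 10. ✓

P(n) = 6n^2 - 6n - 2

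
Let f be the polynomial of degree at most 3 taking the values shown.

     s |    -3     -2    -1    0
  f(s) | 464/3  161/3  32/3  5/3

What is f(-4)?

Write f(s) = as^3 + bs^2 + cs + d. Substituting each data point gives a linear system:
  -27a + 9b - 3c + d = 464/3
  -8a + 4b - 2c + d = 161/3
  -a + b - c + d = 32/3
  d = 5/3
Solving the system yields a = -4, b = 5, c = 0, d = 5/3.
So f(s) = -4s^3 + 5s^2 + 5/3.
Then f(-4) = 1013/3.

1013/3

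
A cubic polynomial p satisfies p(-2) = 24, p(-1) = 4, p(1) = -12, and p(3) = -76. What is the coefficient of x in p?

Write p(x) = ax^3 + bx^2 + cx + d. Substituting each data point gives a linear system:
  -8a + 4b - 2c + d = 24
  -a + b - c + d = 4
  a + b + c + d = -12
  27a + 9b + 3c + d = -76
Solving the system yields a = -2, b = 0, c = -6, d = -4.
So p(x) = -2x³ - 6x - 4.
The coefficient of x is -6.

-6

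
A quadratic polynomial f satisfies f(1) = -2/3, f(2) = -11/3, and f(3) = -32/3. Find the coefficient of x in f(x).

3

Write f(x) = ax^2 + bx + c. Substituting each data point gives a linear system:
  a + b + c = -2/3
  4a + 2b + c = -11/3
  9a + 3b + c = -32/3
Solving the system yields a = -2, b = 3, c = -5/3.
So f(x) = -2x² + 3x - 5/3.
The coefficient of x is 3.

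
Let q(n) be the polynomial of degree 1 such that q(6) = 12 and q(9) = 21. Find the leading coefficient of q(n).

Write q(n) = an + b. Substituting each data point gives a linear system:
  6a + b = 12
  9a + b = 21
Solving the system yields a = 3, b = -6.
So q(n) = 3n - 6.
The leading coefficient is 3.

3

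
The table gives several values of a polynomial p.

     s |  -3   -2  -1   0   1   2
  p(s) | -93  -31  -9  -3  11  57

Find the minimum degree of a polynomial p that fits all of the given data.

3

Forward differences of the values at s = -3, -2, -1, 0, 1, 2:
  p  : -93  -31  -9  -3  11  57
  Δ  : 62  22  6  14  46
  Δ^2: -40  -16  8  32
  Δ^3: 24  24  24
  Δ^4: 0  0
  Δ^5: 0
The third differences are constant (24) and nonzero, while all higher differences vanish, so the minimal degree is 3.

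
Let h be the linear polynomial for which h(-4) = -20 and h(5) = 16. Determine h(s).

h(s) = 4s - 4

Write h(s) = as + b. Substituting each data point gives a linear system:
  -4a + b = -20
  5a + b = 16
Solving the system yields a = 4, b = -4.
So h(s) = 4s - 4.
Check: h(-4) = -20. ✓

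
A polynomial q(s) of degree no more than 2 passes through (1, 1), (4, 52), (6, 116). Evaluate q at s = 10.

316

Using the Lagrange interpolation formula with nodes 1, 4, 6:
  L_0(s) = (s - 4)(s - 6) / 15
  L_1(s) = (s - 1)(s - 6) / -6
  L_2(s) = (s - 1)(s - 4) / 10
Then q(s) = 1·L_0(s) + 52·L_1(s) + 116·L_2(s).
Expanding and collecting terms gives q(s) = 3s^2 + 2s - 4.
Evaluating at s = 10: q(10) = 316.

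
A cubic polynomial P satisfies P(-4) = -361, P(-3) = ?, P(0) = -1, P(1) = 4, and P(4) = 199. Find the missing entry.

-172

The 4 known points determine the degree-3 polynomial uniquely.
Write P(s) = as^3 + bs^2 + cs + d. Substituting each data point gives a linear system:
  -64a + 16b - 4c + d = -361
  d = -1
  a + b + c + d = 4
  64a + 16b + 4c + d = 199
Solving the system yields a = 4, b = -5, c = 6, d = -1.
So P(s) = 4s^3 - 5s^2 + 6s - 1.
Then P(-3) = -172.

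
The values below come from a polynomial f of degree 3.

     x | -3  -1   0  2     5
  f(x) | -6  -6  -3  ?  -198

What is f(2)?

The 4 known points determine the degree-3 polynomial uniquely.
Write f(x) = ax^3 + bx^2 + cx + d. Substituting each data point gives a linear system:
  -27a + 9b - 3c + d = -6
  -a + b - c + d = -6
  d = -3
  125a + 25b + 5c + d = -198
Solving the system yields a = -1, b = -3, c = 1, d = -3.
So f(x) = -x³ - 3x² + x - 3.
Then f(2) = -21.

-21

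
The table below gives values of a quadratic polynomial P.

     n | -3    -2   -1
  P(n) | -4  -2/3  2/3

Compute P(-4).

-28/3

Forward differences of the values at n = -3, -2, -1:
  P  : -4  -2/3  2/3
  Δ  : 10/3  4/3
  Δ^2: -2
The second differences are constant, confirming degree 2.
Interpolating (Newton forward form) and evaluating at n = -4 gives P(-4) = -28/3.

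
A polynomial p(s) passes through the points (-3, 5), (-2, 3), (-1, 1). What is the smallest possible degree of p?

1

Forward differences of the values at s = -3, -2, -1:
  p  : 5  3  1
  Δ  : -2  -2
  Δ^2: 0
The first differences are constant (-2) and nonzero, while all higher differences vanish, so the minimal degree is 1.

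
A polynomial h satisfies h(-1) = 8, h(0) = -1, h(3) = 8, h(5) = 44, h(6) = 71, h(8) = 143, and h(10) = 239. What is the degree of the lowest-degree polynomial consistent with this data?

Divided differences on the nodes -1, 0, 3, 5, 6, 8, 10:
  order 0: 8  -1  8  44  71  143  239
  order 1: -9  3  18  27  36  48
  order 2: 3  3  3  3  3
  order 3: 0  0  0  0
  order 4: 0  0  0
  order 5: 0  0
  order 6: 0
The order-2 divided differences are all 3 (nonzero) and every higher order vanishes, so the data lies on a polynomial of degree exactly 2.

2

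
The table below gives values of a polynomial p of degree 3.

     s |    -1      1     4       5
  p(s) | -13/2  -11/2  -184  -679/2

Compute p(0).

Write p(s) = as^3 + bs^2 + cs + d. Substituting each data point gives a linear system:
  -a + b - c + d = -13/2
  a + b + c + d = -11/2
  64a + 16b + 4c + d = -184
  125a + 25b + 5c + d = -679/2
Solving the system yields a = -2, b = -4, c = 5/2, d = -2.
So p(s) = -2s³ - 4s² + (5/2)s - 2.
Then p(0) = -2.

-2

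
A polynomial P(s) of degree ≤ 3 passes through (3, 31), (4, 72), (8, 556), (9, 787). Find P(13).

Using the Lagrange interpolation formula with nodes 3, 4, 8, 9:
  L_0(s) = (s - 4)(s - 8)(s - 9) / -30
  L_1(s) = (s - 3)(s - 8)(s - 9) / 20
  L_2(s) = (s - 3)(s - 4)(s - 9) / -20
  L_3(s) = (s - 3)(s - 4)(s - 8) / 30
Then P(s) = 31·L_0(s) + 72·L_1(s) + 556·L_2(s) + 787·L_3(s).
Expanding and collecting terms gives P(s) = s^3 + s^2 - 3s + 4.
Evaluating at s = 13: P(13) = 2331.

2331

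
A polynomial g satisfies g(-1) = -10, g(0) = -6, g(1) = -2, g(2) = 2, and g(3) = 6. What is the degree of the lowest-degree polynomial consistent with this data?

Forward differences of the values at t = -1, 0, 1, 2, 3:
  g  : -10  -6  -2  2  6
  Δ  : 4  4  4  4
  Δ^2: 0  0  0
  Δ^3: 0  0
  Δ^4: 0
The first differences are constant (4) and nonzero, while all higher differences vanish, so the minimal degree is 1.

1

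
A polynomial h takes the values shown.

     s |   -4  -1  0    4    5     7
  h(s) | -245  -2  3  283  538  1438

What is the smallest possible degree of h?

3

Divided differences on the nodes -4, -1, 0, 4, 5, 7:
  order 0: -245  -2  3  283  538  1438
  order 1: 81  5  70  255  450
  order 2: -19  13  37  65
  order 3: 4  4  4
  order 4: 0  0
  order 5: 0
The order-3 divided differences are all 4 (nonzero) and every higher order vanishes, so the data lies on a polynomial of degree exactly 3.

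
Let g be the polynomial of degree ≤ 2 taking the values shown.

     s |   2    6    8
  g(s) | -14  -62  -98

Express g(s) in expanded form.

Using the Lagrange interpolation formula with nodes 2, 6, 8:
  L_0(s) = (s - 6)(s - 8) / 24
  L_1(s) = (s - 2)(s - 8) / -8
  L_2(s) = (s - 2)(s - 6) / 12
Then g(s) = -14·L_0(s) - 62·L_1(s) - 98·L_2(s).
Expanding and collecting terms gives g(s) = -s² - 4s - 2.
Check: g(2) = -14. ✓

g(s) = -s^2 - 4s - 2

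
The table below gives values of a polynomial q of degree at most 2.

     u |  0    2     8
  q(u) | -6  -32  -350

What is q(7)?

Using the Lagrange interpolation formula with nodes 0, 2, 8:
  L_0(u) = (u - 2)(u - 8) / 16
  L_1(u) = u(u - 8) / -12
  L_2(u) = u(u - 2) / 48
Then q(u) = -6·L_0(u) - 32·L_1(u) - 350·L_2(u).
Expanding and collecting terms gives q(u) = -5u^2 - 3u - 6.
Evaluating at u = 7: q(7) = -272.

-272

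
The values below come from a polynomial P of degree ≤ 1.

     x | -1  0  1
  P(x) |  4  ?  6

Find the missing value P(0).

On equispaced nodes a degree-1 polynomial has vanishing second forward difference, so
  P(-1) - 2·P(0) + P(1) = 0.
Substituting the known values and solving for P(0):
  -2·P(0) = -10
  P(0) = 5.

5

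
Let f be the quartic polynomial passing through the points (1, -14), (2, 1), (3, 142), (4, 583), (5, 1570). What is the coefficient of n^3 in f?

-1

Write f(n) = an^4 + bn^3 + cn^2 + dn + e. Substituting each data point gives a linear system:
  a + b + c + d + e = -14
  16a + 8b + 4c + 2d + e = 1
  81a + 27b + 9c + 3d + e = 142
  256a + 64b + 16c + 4d + e = 583
  625a + 125b + 25c + 5d + e = 1570
Solving the system yields a = 3, b = -1, c = -6, d = -5, e = -5.
So f(n) = 3n⁴ - n³ - 6n² - 5n - 5.
The coefficient of n^3 is -1.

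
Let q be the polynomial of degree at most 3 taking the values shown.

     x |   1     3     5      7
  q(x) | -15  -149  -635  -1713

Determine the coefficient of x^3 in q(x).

Write q(x) = ax^3 + bx^2 + cx + d. Substituting each data point gives a linear system:
  a + b + c + d = -15
  27a + 9b + 3c + d = -149
  125a + 25b + 5c + d = -635
  343a + 49b + 7c + d = -1713
Solving the system yields a = -5, b = 1, c = -6, d = -5.
So q(x) = -5x³ + x² - 6x - 5.
The leading coefficient is -5.

-5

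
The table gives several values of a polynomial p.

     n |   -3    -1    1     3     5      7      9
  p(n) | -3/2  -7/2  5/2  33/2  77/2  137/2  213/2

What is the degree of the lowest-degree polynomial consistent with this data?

2

Forward differences of the values at n = -3, -1, 1, 3, 5, 7, 9:
  p  : -3/2  -7/2  5/2  33/2  77/2  137/2  213/2
  Δ  : -2  6  14  22  30  38
  Δ^2: 8  8  8  8  8
  Δ^3: 0  0  0  0
  Δ^4: 0  0  0
  Δ^5: 0  0
  Δ^6: 0
The second differences are constant (8) and nonzero, while all higher differences vanish, so the minimal degree is 2.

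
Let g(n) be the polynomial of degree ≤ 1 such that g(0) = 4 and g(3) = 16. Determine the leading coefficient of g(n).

4

Write g(n) = an + b. Substituting each data point gives a linear system:
  b = 4
  3a + b = 16
Solving the system yields a = 4, b = 4.
So g(n) = 4n + 4.
The leading coefficient is 4.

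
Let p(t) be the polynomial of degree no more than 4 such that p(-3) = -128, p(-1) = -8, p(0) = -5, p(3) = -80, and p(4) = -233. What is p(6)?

Using the Lagrange interpolation formula with nodes -3, -1, 0, 3, 4:
  L_0(t) = (t + 1)t(t - 3)(t - 4) / 252
  L_1(t) = (t + 3)t(t - 3)(t - 4) / -40
  L_2(t) = (t + 3)(t + 1)(t - 3)(t - 4) / 36
  L_3(t) = (t + 3)(t + 1)t(t - 4) / -72
  L_4(t) = (t + 3)(t + 1)t(t - 3) / 140
Then p(t) = -128·L_0(t) - 8·L_1(t) - 5·L_2(t) - 80·L_3(t) - 233·L_4(t).
Expanding and collecting terms gives p(t) = -t^4 + t^3 - 2t^2 - t - 5.
Evaluating at t = 6: p(6) = -1163.

-1163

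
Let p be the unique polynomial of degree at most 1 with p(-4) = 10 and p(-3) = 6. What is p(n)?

Using the Lagrange interpolation formula with nodes -4, -3:
  L_0(n) = (n + 3) / -1
  L_1(n) = (n + 4) / 1
Then p(n) = 10·L_0(n) + 6·L_1(n).
Expanding and collecting terms gives p(n) = -4n - 6.
Check: p(-4) = 10. ✓

p(n) = -4n - 6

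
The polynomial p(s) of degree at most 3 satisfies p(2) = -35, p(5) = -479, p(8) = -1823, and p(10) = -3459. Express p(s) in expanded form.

p(s) = -3s^3 - 5s^2 + 4s + 1

Write p(s) = as^3 + bs^2 + cs + d. Substituting each data point gives a linear system:
  8a + 4b + 2c + d = -35
  125a + 25b + 5c + d = -479
  512a + 64b + 8c + d = -1823
  1000a + 100b + 10c + d = -3459
Solving the system yields a = -3, b = -5, c = 4, d = 1.
So p(s) = -3s^3 - 5s^2 + 4s + 1.
Check: p(10) = -3459. ✓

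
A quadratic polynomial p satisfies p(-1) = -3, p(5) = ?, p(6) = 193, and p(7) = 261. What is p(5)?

135

The 3 known points determine the degree-2 polynomial uniquely.
Write p(u) = au^2 + bu + c. Substituting each data point gives a linear system:
  a - b + c = -3
  36a + 6b + c = 193
  49a + 7b + c = 261
Solving the system yields a = 5, b = 3, c = -5.
So p(u) = 5u² + 3u - 5.
Then p(5) = 135.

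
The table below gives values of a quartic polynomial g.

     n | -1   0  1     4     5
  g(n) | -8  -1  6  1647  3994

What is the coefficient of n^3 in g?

3

Write g(n) = an^4 + bn^3 + cn^2 + dn + e. Substituting each data point gives a linear system:
  a - b + c - d + e = -8
  e = -1
  a + b + c + d + e = 6
  256a + 64b + 16c + 4d + e = 1647
  625a + 125b + 25c + 5d + e = 3994
Solving the system yields a = 6, b = 3, c = -6, d = 4, e = -1.
So g(n) = 6n^4 + 3n^3 - 6n^2 + 4n - 1.
The coefficient of n^3 is 3.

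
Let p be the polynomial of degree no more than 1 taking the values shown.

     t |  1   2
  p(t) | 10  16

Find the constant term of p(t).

Write p(t) = at + b. Substituting each data point gives a linear system:
  a + b = 10
  2a + b = 16
Solving the system yields a = 6, b = 4.
So p(t) = 6t + 4.
The constant term is 4.

4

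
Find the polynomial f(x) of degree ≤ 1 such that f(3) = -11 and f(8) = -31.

f(x) = -4x + 1

Write f(x) = ax + b. Substituting each data point gives a linear system:
  3a + b = -11
  8a + b = -31
Solving the system yields a = -4, b = 1.
So f(x) = -4x + 1.
Check: f(3) = -11. ✓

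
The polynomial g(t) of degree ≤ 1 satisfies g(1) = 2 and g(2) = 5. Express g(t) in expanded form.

g(t) = 3t - 1

Using the Lagrange interpolation formula with nodes 1, 2:
  L_0(t) = (t - 2) / -1
  L_1(t) = (t - 1) / 1
Then g(t) = 2·L_0(t) + 5·L_1(t).
Expanding and collecting terms gives g(t) = 3t - 1.
Check: g(1) = 2. ✓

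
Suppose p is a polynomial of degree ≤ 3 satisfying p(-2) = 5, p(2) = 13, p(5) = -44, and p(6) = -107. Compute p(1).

8

Write p(s) = as^3 + bs^2 + cs + d. Substituting each data point gives a linear system:
  -8a + 4b - 2c + d = 5
  8a + 4b + 2c + d = 13
  125a + 25b + 5c + d = -44
  216a + 36b + 6c + d = -107
Solving the system yields a = -1, b = 2, c = 6, d = 1.
So p(s) = -s³ + 2s² + 6s + 1.
Then p(1) = 8.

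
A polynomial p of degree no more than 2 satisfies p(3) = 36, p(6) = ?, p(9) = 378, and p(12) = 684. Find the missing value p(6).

The 3 known points determine the degree-2 polynomial uniquely.
Write p(n) = an^2 + bn + c. Substituting each data point gives a linear system:
  9a + 3b + c = 36
  81a + 9b + c = 378
  144a + 12b + c = 684
Solving the system yields a = 5, b = -3, c = 0.
So p(n) = 5n² - 3n.
Then p(6) = 162.

162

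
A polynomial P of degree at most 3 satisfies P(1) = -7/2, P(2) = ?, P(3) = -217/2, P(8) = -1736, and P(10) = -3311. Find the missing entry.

The 4 known points determine the degree-3 polynomial uniquely.
Write P(u) = au^3 + bu^2 + cu + d. Substituting each data point gives a linear system:
  a + b + c + d = -7/2
  27a + 9b + 3c + d = -217/2
  512a + 64b + 8c + d = -1736
  1000a + 100b + 10c + d = -3311
Solving the system yields a = -3, b = -3, c = -3/2, d = 4.
So P(u) = -3u^3 - 3u^2 - (3/2)u + 4.
Then P(2) = -35.

-35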